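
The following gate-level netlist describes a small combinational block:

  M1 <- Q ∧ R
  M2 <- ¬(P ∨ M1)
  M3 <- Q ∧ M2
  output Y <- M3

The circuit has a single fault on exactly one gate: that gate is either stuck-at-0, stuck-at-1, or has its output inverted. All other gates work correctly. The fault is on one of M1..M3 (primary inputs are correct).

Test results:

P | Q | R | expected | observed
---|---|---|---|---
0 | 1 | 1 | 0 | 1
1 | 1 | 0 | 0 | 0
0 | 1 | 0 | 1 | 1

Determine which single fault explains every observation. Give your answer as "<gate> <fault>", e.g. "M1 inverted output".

Fault-free values for test 1 (P=0, Q=1, R=1): M1=1, M2=0, M3=0, giving Y=0. Observed 1.
Test 1: faults giving observed 1 are {M1 stuck-at-0, M1 inverted output, M2 stuck-at-1, M2 inverted output, M3 stuck-at-1, M3 inverted output}.
Test 2 (P=1, Q=1, R=0): fault-free M1=0, M2=0, M3=0 → 0; observed 0. Eliminates M2 stuck-at-1, M2 inverted output, M3 stuck-at-1, M3 inverted output.
Test 3 (P=0, Q=1, R=0): fault-free M1=0, M2=1, M3=1 → 1; observed 1. Eliminates M1 inverted output.
Only M1 stuck-at-0 is consistent with every test.

M1 stuck-at-0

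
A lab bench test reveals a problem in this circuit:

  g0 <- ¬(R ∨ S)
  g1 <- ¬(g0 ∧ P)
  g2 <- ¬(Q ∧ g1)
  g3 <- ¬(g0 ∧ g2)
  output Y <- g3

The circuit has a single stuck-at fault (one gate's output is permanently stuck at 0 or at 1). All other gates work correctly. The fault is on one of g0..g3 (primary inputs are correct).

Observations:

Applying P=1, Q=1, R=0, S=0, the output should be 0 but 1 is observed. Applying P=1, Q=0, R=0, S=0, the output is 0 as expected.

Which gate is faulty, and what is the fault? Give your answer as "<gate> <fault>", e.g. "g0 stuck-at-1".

Fault-free values for test 1 (P=1, Q=1, R=0, S=0): g0=1, g1=0, g2=1, g3=0, giving Y=0. Observed 1.
Test 1: faults giving observed 1 are {g0 stuck-at-0, g1 stuck-at-1, g2 stuck-at-0, g3 stuck-at-1}.
Test 2 (P=1, Q=0, R=0, S=0): fault-free g0=1, g1=0, g2=1, g3=0 → 0; observed 0. Eliminates g0 stuck-at-0, g2 stuck-at-0, g3 stuck-at-1.
Only g1 stuck-at-1 is consistent with every test.

g1 stuck-at-1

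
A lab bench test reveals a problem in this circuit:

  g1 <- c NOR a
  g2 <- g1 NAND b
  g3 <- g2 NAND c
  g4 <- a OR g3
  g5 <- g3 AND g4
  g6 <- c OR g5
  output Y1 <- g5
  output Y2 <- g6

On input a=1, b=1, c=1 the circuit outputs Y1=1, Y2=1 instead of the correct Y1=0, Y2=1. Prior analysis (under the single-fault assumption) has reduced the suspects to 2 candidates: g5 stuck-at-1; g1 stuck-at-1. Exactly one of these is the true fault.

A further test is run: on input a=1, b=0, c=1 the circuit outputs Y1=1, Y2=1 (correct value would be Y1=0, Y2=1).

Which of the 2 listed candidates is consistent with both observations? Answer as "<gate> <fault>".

Evaluate each candidate on input a=1, b=0, c=1:
  g5 stuck-at-1: g1=0, g2=1, g3=0, g4=1, g5=1 [stuck-at-1], g6=1 → Y1=1, Y2=1 — matches
  g1 stuck-at-1: g1=1 [stuck-at-1], g2=1, g3=0, g4=1, g5=0, g6=1 → Y1=0, Y2=1 — eliminated
Only g5 stuck-at-1 reproduces the observed Y1=1, Y2=1.

g5 stuck-at-1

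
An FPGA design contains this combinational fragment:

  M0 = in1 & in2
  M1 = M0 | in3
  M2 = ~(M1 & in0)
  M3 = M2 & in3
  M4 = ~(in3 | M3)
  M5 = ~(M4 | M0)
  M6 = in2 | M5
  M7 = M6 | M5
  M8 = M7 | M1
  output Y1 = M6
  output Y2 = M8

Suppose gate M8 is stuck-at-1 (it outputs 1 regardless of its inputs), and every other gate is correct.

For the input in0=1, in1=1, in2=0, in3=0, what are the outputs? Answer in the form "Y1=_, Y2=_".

Propagate with M8 forced: M0=0, M1=0, M2=1, M3=0, M4=1, M5=0, M6=0, M7=0, M8=1 [stuck-at-1].
So the outputs are Y1=0, Y2=1. (Without the fault they would be Y1=0, Y2=0.)

Y1=0, Y2=1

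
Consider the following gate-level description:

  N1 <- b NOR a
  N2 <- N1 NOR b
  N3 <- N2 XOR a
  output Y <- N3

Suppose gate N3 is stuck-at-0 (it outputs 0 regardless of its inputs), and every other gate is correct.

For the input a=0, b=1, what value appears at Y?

Propagate with N3 forced: N1=0, N2=0, N3=0 [stuck-at-0].
So Y = 0. (Same as the fault-free value — the fault is masked on this input.)

0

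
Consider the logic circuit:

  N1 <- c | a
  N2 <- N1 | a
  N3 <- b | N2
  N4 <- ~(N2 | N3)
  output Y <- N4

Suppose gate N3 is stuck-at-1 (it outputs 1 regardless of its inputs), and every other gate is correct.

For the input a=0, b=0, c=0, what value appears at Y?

Propagate with N3 forced: N1=0, N2=0, N3=1 [stuck-at-1], N4=0.
So Y = 0. (Without the fault it would be 1.)

0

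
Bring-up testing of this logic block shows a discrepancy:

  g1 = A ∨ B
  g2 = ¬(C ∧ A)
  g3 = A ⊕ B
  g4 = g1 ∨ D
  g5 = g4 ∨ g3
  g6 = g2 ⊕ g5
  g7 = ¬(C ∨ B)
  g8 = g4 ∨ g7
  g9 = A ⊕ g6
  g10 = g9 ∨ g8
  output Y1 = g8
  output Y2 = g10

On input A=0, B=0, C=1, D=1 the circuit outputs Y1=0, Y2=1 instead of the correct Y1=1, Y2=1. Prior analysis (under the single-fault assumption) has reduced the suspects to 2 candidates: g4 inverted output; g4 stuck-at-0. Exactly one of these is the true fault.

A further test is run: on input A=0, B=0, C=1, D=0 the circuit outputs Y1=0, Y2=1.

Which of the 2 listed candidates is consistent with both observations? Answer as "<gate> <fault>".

Evaluate each candidate on input A=0, B=0, C=1, D=0:
  g4 inverted output: g1=0, g2=1, g3=0, g4=1 [inverted output], g5=1, g6=0, g7=0, g8=1, g9=0, g10=1 → Y1=1, Y2=1 — eliminated
  g4 stuck-at-0: g1=0, g2=1, g3=0, g4=0 [stuck-at-0], g5=0, g6=1, g7=0, g8=0, g9=1, g10=1 → Y1=0, Y2=1 — matches
Only g4 stuck-at-0 reproduces the observed Y1=0, Y2=1.

g4 stuck-at-0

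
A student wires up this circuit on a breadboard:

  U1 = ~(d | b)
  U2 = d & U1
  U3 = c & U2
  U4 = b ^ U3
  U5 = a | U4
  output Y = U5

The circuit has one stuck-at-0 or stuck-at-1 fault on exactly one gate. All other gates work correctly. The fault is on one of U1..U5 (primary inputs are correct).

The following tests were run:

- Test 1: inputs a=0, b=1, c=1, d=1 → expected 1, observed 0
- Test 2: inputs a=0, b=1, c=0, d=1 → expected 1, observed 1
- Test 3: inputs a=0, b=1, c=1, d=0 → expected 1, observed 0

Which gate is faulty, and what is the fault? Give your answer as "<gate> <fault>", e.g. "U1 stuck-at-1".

U2 stuck-at-1

Fault-free values for test 1 (a=0, b=1, c=1, d=1): U1=0, U2=0, U3=0, U4=1, U5=1, giving Y=1. Observed 0.
Test 1: faults giving observed 0 are {U1 stuck-at-1, U2 stuck-at-1, U3 stuck-at-1, U4 stuck-at-0, U5 stuck-at-0}.
Test 2 (a=0, b=1, c=0, d=1): fault-free U1=0, U2=0, U3=0, U4=1, U5=1 → 1; observed 1. Eliminates U3 stuck-at-1, U4 stuck-at-0, U5 stuck-at-0.
Test 3 (a=0, b=1, c=1, d=0): fault-free U1=0, U2=0, U3=0, U4=1, U5=1 → 1; observed 0. Eliminates U1 stuck-at-1.
Only U2 stuck-at-1 is consistent with every test.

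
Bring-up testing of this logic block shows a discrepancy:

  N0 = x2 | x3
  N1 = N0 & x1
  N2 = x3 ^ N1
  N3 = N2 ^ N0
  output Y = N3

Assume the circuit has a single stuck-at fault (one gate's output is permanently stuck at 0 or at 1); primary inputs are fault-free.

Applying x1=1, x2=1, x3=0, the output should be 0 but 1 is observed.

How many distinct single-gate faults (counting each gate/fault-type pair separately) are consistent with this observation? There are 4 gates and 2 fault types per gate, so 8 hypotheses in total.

3

Fault-free: N0=1, N1=1, N2=1, N3=0 → 0. Observed 1.
  N0 stuck-at-0: output 0 ✗
  N0 stuck-at-1: output 0 ✗
  N1 stuck-at-0: output 1 ✓
  N1 stuck-at-1: output 0 ✗
  N2 stuck-at-0: output 1 ✓
  N2 stuck-at-1: output 0 ✗
  N3 stuck-at-0: output 0 ✗
  N3 stuck-at-1: output 1 ✓
Consistent faults: {N1 stuck-at-0, N2 stuck-at-0, N3 stuck-at-1} — 3 in all.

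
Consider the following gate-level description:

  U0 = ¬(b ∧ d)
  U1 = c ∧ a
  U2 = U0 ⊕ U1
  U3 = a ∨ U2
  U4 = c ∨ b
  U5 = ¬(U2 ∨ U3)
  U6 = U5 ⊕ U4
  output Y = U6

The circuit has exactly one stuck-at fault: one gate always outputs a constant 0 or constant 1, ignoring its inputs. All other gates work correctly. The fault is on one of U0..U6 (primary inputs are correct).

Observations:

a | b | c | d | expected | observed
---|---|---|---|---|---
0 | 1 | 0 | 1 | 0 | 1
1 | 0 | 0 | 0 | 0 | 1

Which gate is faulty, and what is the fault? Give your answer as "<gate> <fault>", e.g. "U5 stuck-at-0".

Fault-free values for test 1 (a=0, b=1, c=0, d=1): U0=0, U1=0, U2=0, U3=0, U4=1, U5=1, U6=0, giving Y=0. Observed 1.
Test 1: faults giving observed 1 are {U0 stuck-at-1, U1 stuck-at-1, U2 stuck-at-1, U3 stuck-at-1, U4 stuck-at-0, U5 stuck-at-0, U6 stuck-at-1}.
Test 2 (a=1, b=0, c=0, d=0): fault-free U0=1, U1=0, U2=1, U3=1, U4=0, U5=0, U6=0 → 0; observed 1. Eliminates U0 stuck-at-1, U1 stuck-at-1, U2 stuck-at-1, U3 stuck-at-1, U4 stuck-at-0, U5 stuck-at-0.
Only U6 stuck-at-1 is consistent with every test.

U6 stuck-at-1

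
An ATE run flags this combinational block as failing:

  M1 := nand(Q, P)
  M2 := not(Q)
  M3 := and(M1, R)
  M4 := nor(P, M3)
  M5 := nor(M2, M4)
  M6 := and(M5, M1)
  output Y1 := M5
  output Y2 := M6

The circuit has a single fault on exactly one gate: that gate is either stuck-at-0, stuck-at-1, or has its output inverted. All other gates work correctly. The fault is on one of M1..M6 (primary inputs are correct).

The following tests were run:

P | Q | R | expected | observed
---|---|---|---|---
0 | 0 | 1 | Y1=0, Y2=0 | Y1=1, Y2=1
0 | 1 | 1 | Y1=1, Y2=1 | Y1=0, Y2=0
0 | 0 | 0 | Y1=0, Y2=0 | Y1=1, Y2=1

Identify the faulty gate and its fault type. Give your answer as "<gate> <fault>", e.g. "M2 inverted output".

M5 inverted output

Fault-free values for test 1 (P=0, Q=0, R=1): M1=1, M2=1, M3=1, M4=0, M5=0, M6=0, giving Y1=0, Y2=0. Observed Y1=1, Y2=1.
Test 1: faults giving observed Y1=1, Y2=1 are {M2 stuck-at-0, M2 inverted output, M5 stuck-at-1, M5 inverted output}.
Test 2 (P=0, Q=1, R=1): fault-free M1=1, M2=0, M3=1, M4=0, M5=1, M6=1 → Y1=1, Y2=1; observed Y1=0, Y2=0. Eliminates M2 stuck-at-0, M5 stuck-at-1.
Test 3 (P=0, Q=0, R=0): fault-free M1=1, M2=1, M3=0, M4=1, M5=0, M6=0 → Y1=0, Y2=0; observed Y1=1, Y2=1. Eliminates M2 inverted output.
Only M5 inverted output is consistent with every test.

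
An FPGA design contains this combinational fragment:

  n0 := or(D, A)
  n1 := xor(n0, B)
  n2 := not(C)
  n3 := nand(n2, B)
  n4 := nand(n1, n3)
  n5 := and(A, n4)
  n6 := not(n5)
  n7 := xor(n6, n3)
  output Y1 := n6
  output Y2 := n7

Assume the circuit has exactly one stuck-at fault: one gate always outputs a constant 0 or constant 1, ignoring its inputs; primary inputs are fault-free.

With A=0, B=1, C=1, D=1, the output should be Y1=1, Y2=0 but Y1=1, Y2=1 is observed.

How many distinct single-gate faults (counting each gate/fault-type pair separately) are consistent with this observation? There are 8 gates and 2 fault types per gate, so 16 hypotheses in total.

3

Fault-free: n0=1, n1=0, n2=0, n3=1, n4=1, n5=0, n6=1, n7=0 → Y1=1, Y2=0. Observed Y1=1, Y2=1.
  n0: none of the 2 fault types match ✗
  n1: none of the 2 fault types match ✗
  n2: stuck-at-1 ✓; others ✗
  n3: stuck-at-0 ✓; others ✗
  n4: none of the 2 fault types match ✗
  n5: none of the 2 fault types match ✗
  n6: none of the 2 fault types match ✗
  n7: stuck-at-1 ✓; others ✗
Consistent faults: {n2 stuck-at-1, n3 stuck-at-0, n7 stuck-at-1} — 3 in all.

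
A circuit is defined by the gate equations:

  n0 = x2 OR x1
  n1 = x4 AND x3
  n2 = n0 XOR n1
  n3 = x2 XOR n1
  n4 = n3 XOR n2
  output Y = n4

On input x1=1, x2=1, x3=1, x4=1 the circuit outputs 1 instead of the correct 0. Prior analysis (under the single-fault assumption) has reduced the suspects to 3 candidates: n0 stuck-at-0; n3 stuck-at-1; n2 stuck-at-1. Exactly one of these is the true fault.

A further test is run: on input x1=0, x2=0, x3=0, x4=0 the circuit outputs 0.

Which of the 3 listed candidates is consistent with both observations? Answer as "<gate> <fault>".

Evaluate each candidate on input x1=0, x2=0, x3=0, x4=0:
  n0 stuck-at-0: n0=0 [stuck-at-0], n1=0, n2=0, n3=0, n4=0 → 0 — matches
  n3 stuck-at-1: n0=0, n1=0, n2=0, n3=1 [stuck-at-1], n4=1 → 1 — eliminated
  n2 stuck-at-1: n0=0, n1=0, n2=1 [stuck-at-1], n3=0, n4=1 → 1 — eliminated
Only n0 stuck-at-0 reproduces the observed 0.

n0 stuck-at-0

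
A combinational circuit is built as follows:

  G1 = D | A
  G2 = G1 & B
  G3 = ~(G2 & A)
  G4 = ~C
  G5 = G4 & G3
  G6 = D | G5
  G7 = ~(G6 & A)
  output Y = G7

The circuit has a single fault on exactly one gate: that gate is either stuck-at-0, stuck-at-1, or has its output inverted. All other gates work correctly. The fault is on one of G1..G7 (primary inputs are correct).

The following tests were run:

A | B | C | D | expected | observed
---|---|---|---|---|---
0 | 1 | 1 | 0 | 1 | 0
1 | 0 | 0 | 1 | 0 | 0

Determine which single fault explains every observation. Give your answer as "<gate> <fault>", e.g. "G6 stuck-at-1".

Fault-free values for test 1 (A=0, B=1, C=1, D=0): G1=0, G2=0, G3=1, G4=0, G5=0, G6=0, G7=1, giving Y=1. Observed 0.
Test 1: faults giving observed 0 are {G7 stuck-at-0, G7 inverted output}.
Test 2 (A=1, B=0, C=0, D=1): fault-free G1=1, G2=0, G3=1, G4=1, G5=1, G6=1, G7=0 → 0; observed 0. Eliminates G7 inverted output.
Only G7 stuck-at-0 is consistent with every test.

G7 stuck-at-0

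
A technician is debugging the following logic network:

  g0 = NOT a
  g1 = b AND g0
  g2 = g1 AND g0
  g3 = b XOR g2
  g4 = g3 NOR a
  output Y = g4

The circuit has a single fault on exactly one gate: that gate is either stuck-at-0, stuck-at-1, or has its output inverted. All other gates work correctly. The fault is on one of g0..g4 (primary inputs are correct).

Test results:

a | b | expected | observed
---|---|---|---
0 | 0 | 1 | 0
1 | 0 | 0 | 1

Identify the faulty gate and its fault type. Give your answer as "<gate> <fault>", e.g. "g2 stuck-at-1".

g4 inverted output

Fault-free values for test 1 (a=0, b=0): g0=1, g1=0, g2=0, g3=0, g4=1, giving Y=1. Observed 0.
Test 1: faults giving observed 0 are {g1 stuck-at-1, g1 inverted output, g2 stuck-at-1, g2 inverted output, g3 stuck-at-1, g3 inverted output, g4 stuck-at-0, g4 inverted output}.
Test 2 (a=1, b=0): fault-free g0=0, g1=0, g2=0, g3=0, g4=0 → 0; observed 1. Eliminates g1 stuck-at-1, g1 inverted output, g2 stuck-at-1, g2 inverted output, g3 stuck-at-1, g3 inverted output, g4 stuck-at-0.
Only g4 inverted output is consistent with every test.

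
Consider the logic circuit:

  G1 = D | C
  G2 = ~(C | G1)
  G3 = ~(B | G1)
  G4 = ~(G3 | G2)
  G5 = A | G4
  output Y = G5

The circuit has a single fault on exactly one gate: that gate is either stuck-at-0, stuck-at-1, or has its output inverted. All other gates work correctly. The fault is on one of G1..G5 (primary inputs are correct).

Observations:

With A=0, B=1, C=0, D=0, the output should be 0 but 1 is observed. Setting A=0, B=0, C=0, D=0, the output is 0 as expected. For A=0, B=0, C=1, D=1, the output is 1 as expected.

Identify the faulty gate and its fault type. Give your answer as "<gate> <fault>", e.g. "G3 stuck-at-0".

G2 stuck-at-0

Fault-free values for test 1 (A=0, B=1, C=0, D=0): G1=0, G2=1, G3=0, G4=0, G5=0, giving Y=0. Observed 1.
Test 1: faults giving observed 1 are {G1 stuck-at-1, G1 inverted output, G2 stuck-at-0, G2 inverted output, G4 stuck-at-1, G4 inverted output, G5 stuck-at-1, G5 inverted output}.
Test 2 (A=0, B=0, C=0, D=0): fault-free G1=0, G2=1, G3=1, G4=0, G5=0 → 0; observed 0. Eliminates G1 stuck-at-1, G1 inverted output, G4 stuck-at-1, G4 inverted output, G5 stuck-at-1, G5 inverted output.
Test 3 (A=0, B=0, C=1, D=1): fault-free G1=1, G2=0, G3=0, G4=1, G5=1 → 1; observed 1. Eliminates G2 inverted output.
Only G2 stuck-at-0 is consistent with every test.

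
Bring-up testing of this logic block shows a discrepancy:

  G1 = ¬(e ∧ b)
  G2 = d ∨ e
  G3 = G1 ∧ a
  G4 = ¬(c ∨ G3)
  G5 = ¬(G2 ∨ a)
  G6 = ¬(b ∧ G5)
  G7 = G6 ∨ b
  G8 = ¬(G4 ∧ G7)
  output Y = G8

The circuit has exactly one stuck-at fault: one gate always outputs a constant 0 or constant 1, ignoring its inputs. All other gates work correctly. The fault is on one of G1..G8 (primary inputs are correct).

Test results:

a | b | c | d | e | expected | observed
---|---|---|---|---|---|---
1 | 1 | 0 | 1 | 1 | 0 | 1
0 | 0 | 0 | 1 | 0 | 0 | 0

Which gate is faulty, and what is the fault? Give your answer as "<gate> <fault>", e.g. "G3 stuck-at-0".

Fault-free values for test 1 (a=1, b=1, c=0, d=1, e=1): G1=0, G2=1, G3=0, G4=1, G5=0, G6=1, G7=1, G8=0, giving Y=0. Observed 1.
Test 1: faults giving observed 1 are {G1 stuck-at-1, G3 stuck-at-1, G4 stuck-at-0, G7 stuck-at-0, G8 stuck-at-1}.
Test 2 (a=0, b=0, c=0, d=1, e=0): fault-free G1=1, G2=1, G3=0, G4=1, G5=0, G6=1, G7=1, G8=0 → 0; observed 0. Eliminates G3 stuck-at-1, G4 stuck-at-0, G7 stuck-at-0, G8 stuck-at-1.
Only G1 stuck-at-1 is consistent with every test.

G1 stuck-at-1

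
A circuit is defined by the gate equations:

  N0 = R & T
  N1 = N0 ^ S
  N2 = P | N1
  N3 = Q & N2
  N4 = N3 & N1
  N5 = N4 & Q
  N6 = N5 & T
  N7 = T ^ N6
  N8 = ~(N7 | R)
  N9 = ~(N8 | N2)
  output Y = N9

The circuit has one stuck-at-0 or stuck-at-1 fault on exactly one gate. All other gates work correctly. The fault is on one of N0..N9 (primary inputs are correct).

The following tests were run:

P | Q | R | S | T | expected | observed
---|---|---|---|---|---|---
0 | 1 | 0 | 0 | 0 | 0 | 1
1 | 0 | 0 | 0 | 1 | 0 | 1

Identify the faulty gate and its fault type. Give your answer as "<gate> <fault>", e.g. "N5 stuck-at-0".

N9 stuck-at-1

Fault-free values for test 1 (P=0, Q=1, R=0, S=0, T=0): N0=0, N1=0, N2=0, N3=0, N4=0, N5=0, N6=0, N7=0, N8=1, N9=0, giving Y=0. Observed 1.
Test 1: faults giving observed 1 are {N6 stuck-at-1, N7 stuck-at-1, N8 stuck-at-0, N9 stuck-at-1}.
Test 2 (P=1, Q=0, R=0, S=0, T=1): fault-free N0=0, N1=0, N2=1, N3=0, N4=0, N5=0, N6=0, N7=1, N8=0, N9=0 → 0; observed 1. Eliminates N6 stuck-at-1, N7 stuck-at-1, N8 stuck-at-0.
Only N9 stuck-at-1 is consistent with every test.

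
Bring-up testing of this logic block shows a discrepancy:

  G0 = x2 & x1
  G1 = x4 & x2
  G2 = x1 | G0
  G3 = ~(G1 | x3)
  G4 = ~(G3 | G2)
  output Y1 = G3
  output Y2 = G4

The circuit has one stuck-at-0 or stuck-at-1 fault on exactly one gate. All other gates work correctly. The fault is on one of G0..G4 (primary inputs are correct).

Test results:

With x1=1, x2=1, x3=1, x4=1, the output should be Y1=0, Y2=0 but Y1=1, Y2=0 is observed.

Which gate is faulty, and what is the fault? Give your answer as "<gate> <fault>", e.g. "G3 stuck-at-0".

G3 stuck-at-1

Fault-free values for test 1 (x1=1, x2=1, x3=1, x4=1): G0=1, G1=1, G2=1, G3=0, G4=0, giving Y1=0, Y2=0. Observed Y1=1, Y2=0.
Test 1: faults giving observed Y1=1, Y2=0 are {G3 stuck-at-1}.
Only G3 stuck-at-1 is consistent with every test.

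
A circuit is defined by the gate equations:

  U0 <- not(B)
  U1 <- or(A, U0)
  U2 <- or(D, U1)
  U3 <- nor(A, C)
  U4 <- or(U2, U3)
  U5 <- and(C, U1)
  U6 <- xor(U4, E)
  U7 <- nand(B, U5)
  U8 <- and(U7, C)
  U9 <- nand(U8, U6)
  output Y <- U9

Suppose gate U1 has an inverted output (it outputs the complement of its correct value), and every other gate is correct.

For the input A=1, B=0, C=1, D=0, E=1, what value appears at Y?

Propagate with U1 forced: U0=1, U1=0 [inverted output], U2=0, U3=0, U4=0, U5=0, U6=1, U7=1, U8=1, U9=0.
So Y = 0. (Without the fault it would be 1.)

0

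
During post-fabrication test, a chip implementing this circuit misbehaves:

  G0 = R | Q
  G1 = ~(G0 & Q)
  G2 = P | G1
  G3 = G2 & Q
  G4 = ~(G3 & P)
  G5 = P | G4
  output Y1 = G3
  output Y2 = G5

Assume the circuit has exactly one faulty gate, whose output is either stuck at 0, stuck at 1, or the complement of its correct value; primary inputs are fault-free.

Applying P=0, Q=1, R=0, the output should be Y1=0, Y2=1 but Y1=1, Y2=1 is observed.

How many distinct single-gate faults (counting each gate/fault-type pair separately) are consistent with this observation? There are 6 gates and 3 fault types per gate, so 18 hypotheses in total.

Fault-free: G0=1, G1=0, G2=0, G3=0, G4=1, G5=1 → Y1=0, Y2=1. Observed Y1=1, Y2=1.
  G0: stuck-at-0, inverted output ✓; others ✗
  G1: stuck-at-1, inverted output ✓; others ✗
  G2: stuck-at-1, inverted output ✓; others ✗
  G3: stuck-at-1, inverted output ✓; others ✗
  G4: none of the 3 fault types match ✗
  G5: none of the 3 fault types match ✗
Consistent faults: {G0 stuck-at-0, G0 inverted output, G1 stuck-at-1, G1 inverted output, G2 stuck-at-1, G2 inverted output, G3 stuck-at-1, G3 inverted output} — 8 in all.

8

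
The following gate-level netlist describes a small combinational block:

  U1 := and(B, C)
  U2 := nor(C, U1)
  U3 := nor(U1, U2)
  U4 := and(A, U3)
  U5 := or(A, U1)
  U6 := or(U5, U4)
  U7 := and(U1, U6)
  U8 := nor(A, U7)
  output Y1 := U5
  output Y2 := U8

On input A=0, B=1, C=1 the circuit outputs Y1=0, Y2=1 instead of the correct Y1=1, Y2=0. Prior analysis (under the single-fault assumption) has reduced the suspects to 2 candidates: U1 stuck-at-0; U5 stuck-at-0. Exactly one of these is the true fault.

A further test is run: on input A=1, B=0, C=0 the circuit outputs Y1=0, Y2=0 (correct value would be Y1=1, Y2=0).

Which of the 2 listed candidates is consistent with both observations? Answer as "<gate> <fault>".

Evaluate each candidate on input A=1, B=0, C=0:
  U1 stuck-at-0: U1=0 [stuck-at-0], U2=1, U3=0, U4=0, U5=1, U6=1, U7=0, U8=0 → Y1=1, Y2=0 — eliminated
  U5 stuck-at-0: U1=0, U2=1, U3=0, U4=0, U5=0 [stuck-at-0], U6=0, U7=0, U8=0 → Y1=0, Y2=0 — matches
Only U5 stuck-at-0 reproduces the observed Y1=0, Y2=0.

U5 stuck-at-0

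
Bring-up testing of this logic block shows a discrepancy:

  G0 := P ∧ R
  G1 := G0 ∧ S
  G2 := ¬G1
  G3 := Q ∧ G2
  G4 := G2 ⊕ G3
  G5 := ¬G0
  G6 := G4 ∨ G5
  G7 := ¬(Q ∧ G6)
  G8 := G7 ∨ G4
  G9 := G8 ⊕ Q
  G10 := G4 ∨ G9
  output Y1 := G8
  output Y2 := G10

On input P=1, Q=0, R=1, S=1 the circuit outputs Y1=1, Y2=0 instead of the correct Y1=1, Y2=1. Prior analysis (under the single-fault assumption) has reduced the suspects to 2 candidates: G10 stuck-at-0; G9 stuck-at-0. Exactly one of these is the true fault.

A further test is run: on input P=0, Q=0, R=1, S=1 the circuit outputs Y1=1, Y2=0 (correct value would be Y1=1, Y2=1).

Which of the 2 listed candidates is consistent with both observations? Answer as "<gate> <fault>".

G10 stuck-at-0

Evaluate each candidate on input P=0, Q=0, R=1, S=1:
  G10 stuck-at-0: G0=0, G1=0, G2=1, G3=0, G4=1, G5=1, G6=1, G7=1, G8=1, G9=1, G10=0 [stuck-at-0] → Y1=1, Y2=0 — matches
  G9 stuck-at-0: G0=0, G1=0, G2=1, G3=0, G4=1, G5=1, G6=1, G7=1, G8=1, G9=0 [stuck-at-0], G10=1 → Y1=1, Y2=1 — eliminated
Only G10 stuck-at-0 reproduces the observed Y1=1, Y2=0.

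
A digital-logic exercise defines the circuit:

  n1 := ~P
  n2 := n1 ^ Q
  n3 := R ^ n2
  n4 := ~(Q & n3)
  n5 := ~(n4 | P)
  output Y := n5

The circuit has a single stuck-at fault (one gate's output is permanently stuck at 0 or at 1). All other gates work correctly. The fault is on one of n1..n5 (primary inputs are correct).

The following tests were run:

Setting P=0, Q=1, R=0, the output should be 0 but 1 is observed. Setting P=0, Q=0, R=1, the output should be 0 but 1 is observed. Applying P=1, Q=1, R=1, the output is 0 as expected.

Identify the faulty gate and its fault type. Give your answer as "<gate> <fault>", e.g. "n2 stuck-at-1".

Fault-free values for test 1 (P=0, Q=1, R=0): n1=1, n2=0, n3=0, n4=1, n5=0, giving Y=0. Observed 1.
Test 1: faults giving observed 1 are {n1 stuck-at-0, n2 stuck-at-1, n3 stuck-at-1, n4 stuck-at-0, n5 stuck-at-1}.
Test 2 (P=0, Q=0, R=1): fault-free n1=1, n2=1, n3=0, n4=1, n5=0 → 0; observed 1. Eliminates n1 stuck-at-0, n2 stuck-at-1, n3 stuck-at-1.
Test 3 (P=1, Q=1, R=1): fault-free n1=0, n2=1, n3=0, n4=1, n5=0 → 0; observed 0. Eliminates n5 stuck-at-1.
Only n4 stuck-at-0 is consistent with every test.

n4 stuck-at-0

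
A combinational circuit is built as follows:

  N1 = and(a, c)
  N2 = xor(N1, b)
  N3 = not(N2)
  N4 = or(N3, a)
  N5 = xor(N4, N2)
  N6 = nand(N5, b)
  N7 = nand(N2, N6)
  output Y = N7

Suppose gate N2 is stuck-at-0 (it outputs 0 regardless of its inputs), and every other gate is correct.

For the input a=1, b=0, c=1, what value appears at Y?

1

Propagate with N2 forced: N1=1, N2=0 [stuck-at-0], N3=1, N4=1, N5=1, N6=1, N7=1.
So Y = 1. (Without the fault it would be 0.)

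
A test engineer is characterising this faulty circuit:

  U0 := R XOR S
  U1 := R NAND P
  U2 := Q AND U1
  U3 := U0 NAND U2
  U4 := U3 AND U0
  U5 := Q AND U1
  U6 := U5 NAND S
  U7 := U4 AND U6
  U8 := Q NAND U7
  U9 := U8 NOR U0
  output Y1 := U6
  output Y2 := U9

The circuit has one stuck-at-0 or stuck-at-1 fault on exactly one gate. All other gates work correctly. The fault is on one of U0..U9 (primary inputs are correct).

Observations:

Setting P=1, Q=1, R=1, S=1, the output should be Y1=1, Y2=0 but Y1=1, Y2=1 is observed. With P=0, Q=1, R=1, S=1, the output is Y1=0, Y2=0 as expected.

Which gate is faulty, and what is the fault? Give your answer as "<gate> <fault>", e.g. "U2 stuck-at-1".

U4 stuck-at-1

Fault-free values for test 1 (P=1, Q=1, R=1, S=1): U0=0, U1=0, U2=0, U3=1, U4=0, U5=0, U6=1, U7=0, U8=1, U9=0, giving Y1=1, Y2=0. Observed Y1=1, Y2=1.
Test 1: faults giving observed Y1=1, Y2=1 are {U4 stuck-at-1, U7 stuck-at-1, U8 stuck-at-0, U9 stuck-at-1}.
Test 2 (P=0, Q=1, R=1, S=1): fault-free U0=0, U1=1, U2=1, U3=1, U4=0, U5=1, U6=0, U7=0, U8=1, U9=0 → Y1=0, Y2=0; observed Y1=0, Y2=0. Eliminates U7 stuck-at-1, U8 stuck-at-0, U9 stuck-at-1.
Only U4 stuck-at-1 is consistent with every test.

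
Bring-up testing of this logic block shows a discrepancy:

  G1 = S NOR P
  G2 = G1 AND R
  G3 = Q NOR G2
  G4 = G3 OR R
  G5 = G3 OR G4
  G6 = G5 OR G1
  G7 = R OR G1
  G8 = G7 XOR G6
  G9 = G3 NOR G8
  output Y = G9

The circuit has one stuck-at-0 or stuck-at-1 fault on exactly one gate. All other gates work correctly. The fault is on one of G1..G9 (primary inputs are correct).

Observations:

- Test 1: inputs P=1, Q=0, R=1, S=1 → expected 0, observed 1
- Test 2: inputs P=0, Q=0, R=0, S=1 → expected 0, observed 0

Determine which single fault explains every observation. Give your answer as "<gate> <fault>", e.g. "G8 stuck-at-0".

Fault-free values for test 1 (P=1, Q=0, R=1, S=1): G1=0, G2=0, G3=1, G4=1, G5=1, G6=1, G7=1, G8=0, G9=0, giving Y=0. Observed 1.
Test 1: faults giving observed 1 are {G1 stuck-at-1, G2 stuck-at-1, G3 stuck-at-0, G9 stuck-at-1}.
Test 2 (P=0, Q=0, R=0, S=1): fault-free G1=0, G2=0, G3=1, G4=1, G5=1, G6=1, G7=0, G8=1, G9=0 → 0; observed 0. Eliminates G2 stuck-at-1, G3 stuck-at-0, G9 stuck-at-1.
Only G1 stuck-at-1 is consistent with every test.

G1 stuck-at-1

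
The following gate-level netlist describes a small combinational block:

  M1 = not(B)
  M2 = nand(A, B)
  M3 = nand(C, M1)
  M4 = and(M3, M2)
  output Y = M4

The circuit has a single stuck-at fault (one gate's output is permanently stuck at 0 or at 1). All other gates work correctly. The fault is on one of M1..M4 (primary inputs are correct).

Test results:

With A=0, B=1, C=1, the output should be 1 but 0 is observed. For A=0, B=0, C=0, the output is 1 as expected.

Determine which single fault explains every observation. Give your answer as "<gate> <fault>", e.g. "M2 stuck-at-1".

Fault-free values for test 1 (A=0, B=1, C=1): M1=0, M2=1, M3=1, M4=1, giving Y=1. Observed 0.
Test 1: faults giving observed 0 are {M1 stuck-at-1, M2 stuck-at-0, M3 stuck-at-0, M4 stuck-at-0}.
Test 2 (A=0, B=0, C=0): fault-free M1=1, M2=1, M3=1, M4=1 → 1; observed 1. Eliminates M2 stuck-at-0, M3 stuck-at-0, M4 stuck-at-0.
Only M1 stuck-at-1 is consistent with every test.

M1 stuck-at-1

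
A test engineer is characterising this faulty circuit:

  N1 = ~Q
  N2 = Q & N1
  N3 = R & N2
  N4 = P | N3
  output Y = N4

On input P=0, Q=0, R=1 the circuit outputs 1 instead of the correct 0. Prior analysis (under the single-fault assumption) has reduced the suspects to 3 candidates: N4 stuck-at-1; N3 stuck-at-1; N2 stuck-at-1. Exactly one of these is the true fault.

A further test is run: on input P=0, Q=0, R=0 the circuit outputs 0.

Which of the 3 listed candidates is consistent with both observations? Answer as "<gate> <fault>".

Evaluate each candidate on input P=0, Q=0, R=0:
  N4 stuck-at-1: N1=1, N2=0, N3=0, N4=1 [stuck-at-1] → 1 — eliminated
  N3 stuck-at-1: N1=1, N2=0, N3=1 [stuck-at-1], N4=1 → 1 — eliminated
  N2 stuck-at-1: N1=1, N2=1 [stuck-at-1], N3=0, N4=0 → 0 — matches
Only N2 stuck-at-1 reproduces the observed 0.

N2 stuck-at-1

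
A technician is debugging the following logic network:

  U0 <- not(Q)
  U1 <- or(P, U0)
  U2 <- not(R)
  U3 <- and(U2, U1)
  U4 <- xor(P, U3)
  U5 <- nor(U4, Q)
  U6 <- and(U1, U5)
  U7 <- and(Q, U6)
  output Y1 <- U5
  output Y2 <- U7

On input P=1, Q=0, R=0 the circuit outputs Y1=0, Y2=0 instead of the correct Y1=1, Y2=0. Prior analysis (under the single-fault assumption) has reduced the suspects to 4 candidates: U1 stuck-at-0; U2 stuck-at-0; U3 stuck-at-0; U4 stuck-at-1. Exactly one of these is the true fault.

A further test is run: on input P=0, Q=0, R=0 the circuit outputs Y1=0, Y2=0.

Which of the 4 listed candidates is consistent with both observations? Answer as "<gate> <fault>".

Evaluate each candidate on input P=0, Q=0, R=0:
  U1 stuck-at-0: U0=1, U1=0 [stuck-at-0], U2=1, U3=0, U4=0, U5=1, U6=0, U7=0 → Y1=1, Y2=0 — eliminated
  U2 stuck-at-0: U0=1, U1=1, U2=0 [stuck-at-0], U3=0, U4=0, U5=1, U6=1, U7=0 → Y1=1, Y2=0 — eliminated
  U3 stuck-at-0: U0=1, U1=1, U2=1, U3=0 [stuck-at-0], U4=0, U5=1, U6=1, U7=0 → Y1=1, Y2=0 — eliminated
  U4 stuck-at-1: U0=1, U1=1, U2=1, U3=1, U4=1 [stuck-at-1], U5=0, U6=0, U7=0 → Y1=0, Y2=0 — matches
Only U4 stuck-at-1 reproduces the observed Y1=0, Y2=0.

U4 stuck-at-1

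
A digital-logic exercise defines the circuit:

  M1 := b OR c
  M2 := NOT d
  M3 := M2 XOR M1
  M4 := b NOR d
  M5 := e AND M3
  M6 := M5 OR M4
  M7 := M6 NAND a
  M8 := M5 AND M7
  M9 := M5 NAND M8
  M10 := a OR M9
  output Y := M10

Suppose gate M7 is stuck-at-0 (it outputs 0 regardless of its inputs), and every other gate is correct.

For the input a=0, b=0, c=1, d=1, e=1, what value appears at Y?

1

Propagate with M7 forced: M1=1, M2=0, M3=1, M4=0, M5=1, M6=1, M7=0 [stuck-at-0], M8=0, M9=1, M10=1.
So Y = 1. (Without the fault it would be 0.)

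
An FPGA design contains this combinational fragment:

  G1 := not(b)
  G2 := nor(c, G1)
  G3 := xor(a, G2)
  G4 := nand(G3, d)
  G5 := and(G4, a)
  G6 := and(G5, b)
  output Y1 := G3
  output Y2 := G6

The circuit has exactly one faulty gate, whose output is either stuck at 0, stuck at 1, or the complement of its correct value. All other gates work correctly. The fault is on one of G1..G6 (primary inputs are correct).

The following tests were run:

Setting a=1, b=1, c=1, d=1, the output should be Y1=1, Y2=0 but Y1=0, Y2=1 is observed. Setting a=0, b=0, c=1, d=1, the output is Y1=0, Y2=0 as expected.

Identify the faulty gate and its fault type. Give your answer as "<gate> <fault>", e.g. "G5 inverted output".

G3 stuck-at-0

Fault-free values for test 1 (a=1, b=1, c=1, d=1): G1=0, G2=0, G3=1, G4=0, G5=0, G6=0, giving Y1=1, Y2=0. Observed Y1=0, Y2=1.
Test 1: faults giving observed Y1=0, Y2=1 are {G2 stuck-at-1, G2 inverted output, G3 stuck-at-0, G3 inverted output}.
Test 2 (a=0, b=0, c=1, d=1): fault-free G1=1, G2=0, G3=0, G4=1, G5=0, G6=0 → Y1=0, Y2=0; observed Y1=0, Y2=0. Eliminates G2 stuck-at-1, G2 inverted output, G3 inverted output.
Only G3 stuck-at-0 is consistent with every test.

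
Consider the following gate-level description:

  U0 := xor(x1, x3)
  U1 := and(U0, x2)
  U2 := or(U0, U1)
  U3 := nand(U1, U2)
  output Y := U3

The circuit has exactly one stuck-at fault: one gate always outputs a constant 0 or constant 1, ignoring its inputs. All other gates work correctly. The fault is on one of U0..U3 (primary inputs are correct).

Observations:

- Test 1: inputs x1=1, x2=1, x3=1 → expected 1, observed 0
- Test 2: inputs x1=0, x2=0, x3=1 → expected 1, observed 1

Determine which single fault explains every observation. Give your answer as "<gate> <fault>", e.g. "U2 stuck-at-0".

U0 stuck-at-1

Fault-free values for test 1 (x1=1, x2=1, x3=1): U0=0, U1=0, U2=0, U3=1, giving Y=1. Observed 0.
Test 1: faults giving observed 0 are {U0 stuck-at-1, U1 stuck-at-1, U3 stuck-at-0}.
Test 2 (x1=0, x2=0, x3=1): fault-free U0=1, U1=0, U2=1, U3=1 → 1; observed 1. Eliminates U1 stuck-at-1, U3 stuck-at-0.
Only U0 stuck-at-1 is consistent with every test.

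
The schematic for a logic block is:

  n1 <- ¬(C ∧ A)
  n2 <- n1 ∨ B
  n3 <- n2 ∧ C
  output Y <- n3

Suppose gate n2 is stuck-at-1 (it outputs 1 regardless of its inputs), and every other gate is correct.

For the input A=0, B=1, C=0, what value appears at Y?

0

Propagate with n2 forced: n1=1, n2=1 [stuck-at-1], n3=0.
So Y = 0. (Same as the fault-free value — the fault is masked on this input.)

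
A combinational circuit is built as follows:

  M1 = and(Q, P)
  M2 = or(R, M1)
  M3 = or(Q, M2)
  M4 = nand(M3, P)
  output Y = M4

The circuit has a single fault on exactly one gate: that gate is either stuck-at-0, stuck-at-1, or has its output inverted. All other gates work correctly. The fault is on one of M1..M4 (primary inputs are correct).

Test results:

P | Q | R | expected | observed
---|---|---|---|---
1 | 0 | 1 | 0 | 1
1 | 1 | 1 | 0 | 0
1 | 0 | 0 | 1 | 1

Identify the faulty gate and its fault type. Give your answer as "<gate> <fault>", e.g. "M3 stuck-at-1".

M2 stuck-at-0

Fault-free values for test 1 (P=1, Q=0, R=1): M1=0, M2=1, M3=1, M4=0, giving Y=0. Observed 1.
Test 1: faults giving observed 1 are {M2 stuck-at-0, M2 inverted output, M3 stuck-at-0, M3 inverted output, M4 stuck-at-1, M4 inverted output}.
Test 2 (P=1, Q=1, R=1): fault-free M1=1, M2=1, M3=1, M4=0 → 0; observed 0. Eliminates M3 stuck-at-0, M3 inverted output, M4 stuck-at-1, M4 inverted output.
Test 3 (P=1, Q=0, R=0): fault-free M1=0, M2=0, M3=0, M4=1 → 1; observed 1. Eliminates M2 inverted output.
Only M2 stuck-at-0 is consistent with every test.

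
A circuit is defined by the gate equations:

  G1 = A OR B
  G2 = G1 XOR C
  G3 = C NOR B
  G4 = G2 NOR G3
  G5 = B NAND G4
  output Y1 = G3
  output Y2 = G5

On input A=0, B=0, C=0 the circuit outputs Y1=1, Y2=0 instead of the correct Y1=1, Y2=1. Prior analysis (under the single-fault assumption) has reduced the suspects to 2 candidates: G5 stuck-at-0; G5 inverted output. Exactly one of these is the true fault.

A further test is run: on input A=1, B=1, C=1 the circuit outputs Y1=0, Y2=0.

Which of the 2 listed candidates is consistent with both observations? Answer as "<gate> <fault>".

G5 stuck-at-0

Evaluate each candidate on input A=1, B=1, C=1:
  G5 stuck-at-0: G1=1, G2=0, G3=0, G4=1, G5=0 [stuck-at-0] → Y1=0, Y2=0 — matches
  G5 inverted output: G1=1, G2=0, G3=0, G4=1, G5=1 [inverted output] → Y1=0, Y2=1 — eliminated
Only G5 stuck-at-0 reproduces the observed Y1=0, Y2=0.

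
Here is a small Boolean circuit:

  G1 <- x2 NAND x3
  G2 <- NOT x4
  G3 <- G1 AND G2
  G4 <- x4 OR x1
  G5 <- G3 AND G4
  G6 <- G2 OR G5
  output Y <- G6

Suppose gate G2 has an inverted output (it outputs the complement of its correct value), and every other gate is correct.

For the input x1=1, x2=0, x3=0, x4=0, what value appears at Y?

Propagate with G2 forced: G1=1, G2=0 [inverted output], G3=0, G4=1, G5=0, G6=0.
So Y = 0. (Without the fault it would be 1.)

0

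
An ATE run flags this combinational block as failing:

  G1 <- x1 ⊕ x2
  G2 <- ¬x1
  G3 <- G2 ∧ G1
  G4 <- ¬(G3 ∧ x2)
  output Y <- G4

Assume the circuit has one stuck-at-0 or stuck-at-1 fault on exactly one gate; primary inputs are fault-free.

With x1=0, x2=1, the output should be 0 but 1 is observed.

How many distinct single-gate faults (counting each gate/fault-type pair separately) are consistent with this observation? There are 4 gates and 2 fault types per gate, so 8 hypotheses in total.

Fault-free: G1=1, G2=1, G3=1, G4=0 → 0. Observed 1.
  G1 stuck-at-0: output 1 ✓
  G1 stuck-at-1: output 0 ✗
  G2 stuck-at-0: output 1 ✓
  G2 stuck-at-1: output 0 ✗
  G3 stuck-at-0: output 1 ✓
  G3 stuck-at-1: output 0 ✗
  G4 stuck-at-0: output 0 ✗
  G4 stuck-at-1: output 1 ✓
Consistent faults: {G1 stuck-at-0, G2 stuck-at-0, G3 stuck-at-0, G4 stuck-at-1} — 4 in all.

4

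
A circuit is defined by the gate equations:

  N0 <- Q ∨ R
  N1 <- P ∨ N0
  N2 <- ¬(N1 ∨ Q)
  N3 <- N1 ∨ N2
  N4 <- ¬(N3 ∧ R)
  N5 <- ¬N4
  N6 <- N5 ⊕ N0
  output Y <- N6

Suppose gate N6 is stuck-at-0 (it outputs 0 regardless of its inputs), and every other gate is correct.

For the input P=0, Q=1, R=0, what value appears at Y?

0

Propagate with N6 forced: N0=1, N1=1, N2=0, N3=1, N4=1, N5=0, N6=0 [stuck-at-0].
So Y = 0. (Without the fault it would be 1.)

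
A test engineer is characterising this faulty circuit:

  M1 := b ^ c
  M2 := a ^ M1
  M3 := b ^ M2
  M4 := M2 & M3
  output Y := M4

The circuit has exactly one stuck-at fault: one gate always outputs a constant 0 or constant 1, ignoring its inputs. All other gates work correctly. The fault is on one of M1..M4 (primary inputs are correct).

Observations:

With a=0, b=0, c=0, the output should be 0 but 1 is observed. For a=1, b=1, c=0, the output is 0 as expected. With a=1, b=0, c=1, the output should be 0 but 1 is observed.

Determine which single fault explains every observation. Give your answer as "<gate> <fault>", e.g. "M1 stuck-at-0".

M2 stuck-at-1

Fault-free values for test 1 (a=0, b=0, c=0): M1=0, M2=0, M3=0, M4=0, giving Y=0. Observed 1.
Test 1: faults giving observed 1 are {M1 stuck-at-1, M2 stuck-at-1, M4 stuck-at-1}.
Test 2 (a=1, b=1, c=0): fault-free M1=1, M2=0, M3=1, M4=0 → 0; observed 0. Eliminates M4 stuck-at-1.
Test 3 (a=1, b=0, c=1): fault-free M1=1, M2=0, M3=0, M4=0 → 0; observed 1. Eliminates M1 stuck-at-1.
Only M2 stuck-at-1 is consistent with every test.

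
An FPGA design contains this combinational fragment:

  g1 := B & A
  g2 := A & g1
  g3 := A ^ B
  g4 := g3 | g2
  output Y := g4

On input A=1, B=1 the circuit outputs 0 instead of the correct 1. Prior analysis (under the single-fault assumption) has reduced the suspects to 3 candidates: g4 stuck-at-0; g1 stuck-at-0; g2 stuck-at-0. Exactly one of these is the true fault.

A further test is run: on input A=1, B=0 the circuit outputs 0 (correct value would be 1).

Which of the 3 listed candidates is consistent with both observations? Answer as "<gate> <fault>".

Evaluate each candidate on input A=1, B=0:
  g4 stuck-at-0: g1=0, g2=0, g3=1, g4=0 [stuck-at-0] → 0 — matches
  g1 stuck-at-0: g1=0 [stuck-at-0], g2=0, g3=1, g4=1 → 1 — eliminated
  g2 stuck-at-0: g1=0, g2=0 [stuck-at-0], g3=1, g4=1 → 1 — eliminated
Only g4 stuck-at-0 reproduces the observed 0.

g4 stuck-at-0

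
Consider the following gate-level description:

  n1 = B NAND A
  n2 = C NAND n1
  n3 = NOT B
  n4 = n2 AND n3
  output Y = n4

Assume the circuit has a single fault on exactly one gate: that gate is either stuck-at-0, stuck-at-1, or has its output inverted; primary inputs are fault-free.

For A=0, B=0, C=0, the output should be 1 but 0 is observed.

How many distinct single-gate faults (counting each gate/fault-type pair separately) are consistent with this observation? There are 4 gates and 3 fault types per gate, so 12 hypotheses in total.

6

Fault-free: n1=1, n2=1, n3=1, n4=1 → 1. Observed 0.
  n1 stuck-at-0: output 1 ✗
  n1 stuck-at-1: output 1 ✗
  n1 inverted output: output 1 ✗
  n2 stuck-at-0: output 0 ✓
  n2 stuck-at-1: output 1 ✗
  n2 inverted output: output 0 ✓
  n3 stuck-at-0: output 0 ✓
  n3 stuck-at-1: output 1 ✗
  n3 inverted output: output 0 ✓
  n4 stuck-at-0: output 0 ✓
  n4 stuck-at-1: output 1 ✗
  n4 inverted output: output 0 ✓
Consistent faults: {n2 stuck-at-0, n2 inverted output, n3 stuck-at-0, n3 inverted output, n4 stuck-at-0, n4 inverted output} — 6 in all.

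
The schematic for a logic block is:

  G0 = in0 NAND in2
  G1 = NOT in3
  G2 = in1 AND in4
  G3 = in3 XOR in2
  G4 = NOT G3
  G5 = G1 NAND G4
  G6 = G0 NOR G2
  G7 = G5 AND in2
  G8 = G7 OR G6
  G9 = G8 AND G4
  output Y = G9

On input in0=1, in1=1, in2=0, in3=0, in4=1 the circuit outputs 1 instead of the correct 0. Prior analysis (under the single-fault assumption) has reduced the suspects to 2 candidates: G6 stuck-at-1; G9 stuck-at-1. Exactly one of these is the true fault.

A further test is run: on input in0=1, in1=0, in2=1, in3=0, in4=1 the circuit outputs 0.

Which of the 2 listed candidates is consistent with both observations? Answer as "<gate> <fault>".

G6 stuck-at-1

Evaluate each candidate on input in0=1, in1=0, in2=1, in3=0, in4=1:
  G6 stuck-at-1: G0=0, G1=1, G2=0, G3=1, G4=0, G5=1, G6=1 [stuck-at-1], G7=1, G8=1, G9=0 → 0 — matches
  G9 stuck-at-1: G0=0, G1=1, G2=0, G3=1, G4=0, G5=1, G6=1, G7=1, G8=1, G9=1 [stuck-at-1] → 1 — eliminated
Only G6 stuck-at-1 reproduces the observed 0.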